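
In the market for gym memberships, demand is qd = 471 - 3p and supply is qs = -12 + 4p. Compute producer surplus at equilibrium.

Producer surplus = 8712

Equilibrium: 471 - 3p = -12 + 4p gives p* = 69, q* = 264.
Supply starts at p = 3 (where qs = 0).
PS = ½(69 − 3)(264) = 8712.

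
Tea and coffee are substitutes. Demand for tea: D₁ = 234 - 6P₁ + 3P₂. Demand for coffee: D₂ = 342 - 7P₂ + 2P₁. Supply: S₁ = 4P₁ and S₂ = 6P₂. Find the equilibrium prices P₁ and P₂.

Market 1: 234 - 6P₁ + 3P₂ = 4P₁ → 10P₁ - 3P₂ = 234.
Market 2: 13P₂ - 2P₁ = 342.
Eliminating P₂: 13×(1) + 3×(2) gives 124P₁ = 4068, so P₁ = 1017/31.
Back-substitute into (2): P₂ = (342 + 2×1017/31) / 13 = 972/31.

P₁ = 1017/31, P₂ = 972/31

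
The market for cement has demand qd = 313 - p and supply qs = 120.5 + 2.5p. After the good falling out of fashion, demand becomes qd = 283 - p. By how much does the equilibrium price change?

Original equilibrium: p* = 55, q* = 258.
New equilibrium: 283 - p = 120.5 + 2.5p, so 162.5 = 3.5p and p' = 325/7; q' = 283 − 1(325/7) = 1656/7.
Change in price: 325/7 − 55 = -60/7.

Δp = -60/7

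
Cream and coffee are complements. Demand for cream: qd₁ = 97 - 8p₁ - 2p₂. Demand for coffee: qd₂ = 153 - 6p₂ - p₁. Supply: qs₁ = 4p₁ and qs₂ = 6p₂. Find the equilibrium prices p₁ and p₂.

p₁ = 429/71, p₂ = 1739/142

Market 1: 97 - 8p₁ - 2p₂ = 4p₁ → 12p₁ + 2p₂ = 97.
Market 2: 12p₂ + p₁ = 153.
Eliminating p₂: 12×(1) − 2×(2) gives 142p₁ = 858, so p₁ = 429/71.
Back-substitute into (2): p₂ = (153 − 1×429/71) / 12 = 1739/142.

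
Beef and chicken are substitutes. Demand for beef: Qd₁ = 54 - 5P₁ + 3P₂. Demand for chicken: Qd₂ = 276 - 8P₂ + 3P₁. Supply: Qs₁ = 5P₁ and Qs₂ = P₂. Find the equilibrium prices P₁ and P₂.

Market 1: 54 - 5P₁ + 3P₂ = 5P₁ → 10P₁ - 3P₂ = 54.
Market 2: 9P₂ - 3P₁ = 276.
Eliminating P₂: 9×(1) + 3×(2) gives 81P₁ = 1314, so P₁ = 146/9.
Back-substitute into (2): P₂ = (276 + 3×146/9) / 9 = 974/27.

P₁ = 146/9, P₂ = 974/27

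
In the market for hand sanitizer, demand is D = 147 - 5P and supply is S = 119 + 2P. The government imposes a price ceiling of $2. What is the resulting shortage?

Shortage = 14

Equilibrium price would be P* = 4, so the ceiling at 2 binds.
At P = 2: D = 147 − 5(2) = 137, S = 119 + 2(2) = 123.
Shortage = 137 − 123 = 14.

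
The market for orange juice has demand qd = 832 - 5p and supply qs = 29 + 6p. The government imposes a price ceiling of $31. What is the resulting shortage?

Equilibrium price would be p* = 73, so the ceiling at 31 binds.
At p = 31: qd = 832 − 5(31) = 677, qs = 29 + 6(31) = 215.
Shortage = 677 − 215 = 462.

Shortage = 462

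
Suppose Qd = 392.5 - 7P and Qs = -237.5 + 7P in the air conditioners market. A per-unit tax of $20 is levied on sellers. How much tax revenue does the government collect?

Pre-tax equilibrium: P* = 45, Q* = 77.5.
Tax on sellers shifts supply to Qs = -237.5 + 7(P − 20) = -377.5 + 7P.
392.5 - 7P = -377.5 + 7P gives buyer price Pb = 55; sellers receive Ps = 55 − 20 = 35.
New quantity: Q = 392.5 − 7(55) = 7.5.
Revenue = 20 × 7.5 = 150.

Tax revenue = 150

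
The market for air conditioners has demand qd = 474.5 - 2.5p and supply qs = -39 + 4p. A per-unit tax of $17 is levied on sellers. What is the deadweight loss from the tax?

Pre-tax equilibrium: p* = 79, q* = 277.
Tax on sellers shifts supply to qs = -39 + 4(p − 17) = -107 + 4p.
474.5 - 2.5p = -107 + 4p gives buyer price pb = 1163/13; sellers receive ps = 1163/13 − 17 = 942/13.
New quantity: q = 474.5 − 2.5(1163/13) = 3261/13.
DWL = ½ × 17 × (277 − 3261/13) = 2890/13.

Deadweight loss = 2890/13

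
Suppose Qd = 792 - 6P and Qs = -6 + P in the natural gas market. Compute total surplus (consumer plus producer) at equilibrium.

Equilibrium: 792 - 6P = -6 + P gives P* = 114, Q* = 108.
Demand choke price: P = 132; supply starts at P = 6.
CS = ½(132 − 114)(108) = 972; PS = ½(114 − 6)(108) = 5832.

Total surplus = 6804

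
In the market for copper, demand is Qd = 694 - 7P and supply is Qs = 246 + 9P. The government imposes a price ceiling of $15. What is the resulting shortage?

Shortage = 208

Equilibrium price would be P* = 28, so the ceiling at 15 binds.
At P = 15: Qd = 694 − 7(15) = 589, Qs = 246 + 9(15) = 381.
Shortage = 589 − 381 = 208.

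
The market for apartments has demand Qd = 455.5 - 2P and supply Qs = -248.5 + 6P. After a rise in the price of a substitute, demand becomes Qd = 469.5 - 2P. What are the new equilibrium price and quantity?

P' = 89.75, Q' = 290

Original equilibrium: P* = 88, Q* = 279.5.
New equilibrium: 469.5 - 2P = -248.5 + 6P, so 718 = 8P and P' = 89.75; Q' = 469.5 − 2(89.75) = 290.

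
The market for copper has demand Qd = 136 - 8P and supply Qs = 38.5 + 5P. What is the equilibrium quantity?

Set Qd = Qs: 136 - 8P = 38.5 + 5P.
97.5 = 13P, so P* = 7.5.
Q* = 136 − 8(7.5) = 76.

Q* = 76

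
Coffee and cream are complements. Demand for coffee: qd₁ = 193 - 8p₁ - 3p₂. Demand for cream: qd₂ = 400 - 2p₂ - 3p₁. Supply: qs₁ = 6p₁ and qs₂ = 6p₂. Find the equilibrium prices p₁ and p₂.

Market 1: 193 - 8p₁ - 3p₂ = 6p₁ → 14p₁ + 3p₂ = 193.
Market 2: 8p₂ + 3p₁ = 400.
Eliminating p₂: 8×(1) − 3×(2) gives 103p₁ = 344, so p₁ = 344/103.
Back-substitute into (2): p₂ = (400 − 3×344/103) / 8 = 5021/103.

p₁ = 344/103, p₂ = 5021/103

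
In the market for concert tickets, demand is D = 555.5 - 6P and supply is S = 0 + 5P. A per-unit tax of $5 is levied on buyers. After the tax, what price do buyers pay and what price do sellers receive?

Buyers pay 1161/22, sellers receive 1051/22

Pre-tax equilibrium: P* = 50.5, Q* = 252.5.
Tax on buyers shifts demand to D = 555.5 − 6(P + 5) = 525.5 - 6P.
525.5 - 6P = 0 + 5P gives seller price Ps = 1051/22; buyers pay Pb = 1051/22 + 5 = 1161/22.
New quantity: Q = 555.5 − 6(1161/22) = 5255/22.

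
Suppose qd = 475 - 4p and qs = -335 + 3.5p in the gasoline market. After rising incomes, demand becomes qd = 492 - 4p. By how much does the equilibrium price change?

Original equilibrium: p* = 108, q* = 43.
New equilibrium: 492 - 4p = -335 + 3.5p, so 827 = 7.5p and p' = 1654/15; q' = 492 − 4(1654/15) = 764/15.
Change in price: 1654/15 − 108 = 34/15.

Δp = 34/15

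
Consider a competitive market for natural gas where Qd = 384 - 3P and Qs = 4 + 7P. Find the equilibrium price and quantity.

Set Qd = Qs: 384 - 3P = 4 + 7P.
380 = 10P, so P* = 38.
Q* = 384 − 3(38) = 270.

P* = 38, Q* = 270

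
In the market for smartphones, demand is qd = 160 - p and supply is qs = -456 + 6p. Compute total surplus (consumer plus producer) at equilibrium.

Equilibrium: 160 - p = -456 + 6p gives p* = 88, q* = 72.
Demand choke price: p = 160; supply starts at p = 76.
CS = ½(160 − 88)(72) = 2592; PS = ½(88 − 76)(72) = 432.

Total surplus = 3024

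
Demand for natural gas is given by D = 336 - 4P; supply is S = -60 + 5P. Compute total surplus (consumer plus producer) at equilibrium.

Equilibrium: 336 - 4P = -60 + 5P gives P* = 44, Q* = 160.
Demand choke price: P = 84; supply starts at P = 12.
CS = ½(84 − 44)(160) = 3200; PS = ½(44 − 12)(160) = 2560.

Total surplus = 5760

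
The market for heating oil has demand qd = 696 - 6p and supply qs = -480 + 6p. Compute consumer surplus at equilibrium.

Equilibrium: 696 - 6p = -480 + 6p gives p* = 98, q* = 108.
Demand choke price (qd = 0): p = 116.
CS = ½(116 − 98)(108) = 972.

Consumer surplus = 972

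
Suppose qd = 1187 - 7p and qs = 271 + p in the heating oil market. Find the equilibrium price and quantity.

p* = 114.5, q* = 385.5

Set qd = qs: 1187 - 7p = 271 + p.
916 = 8p, so p* = 114.5.
q* = 1187 − 7(114.5) = 385.5.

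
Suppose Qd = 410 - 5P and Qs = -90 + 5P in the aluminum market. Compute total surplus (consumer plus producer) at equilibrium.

Total surplus = 5120

Equilibrium: 410 - 5P = -90 + 5P gives P* = 50, Q* = 160.
Demand choke price: P = 82; supply starts at P = 18.
CS = ½(82 − 50)(160) = 2560; PS = ½(50 − 18)(160) = 2560.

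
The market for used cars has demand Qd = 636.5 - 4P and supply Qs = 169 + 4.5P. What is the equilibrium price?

P* = 55

Set Qd = Qs: 636.5 - 4P = 169 + 4.5P.
467.5 = 8.5P, so P* = 55.
Q* = 636.5 − 4(55) = 416.5.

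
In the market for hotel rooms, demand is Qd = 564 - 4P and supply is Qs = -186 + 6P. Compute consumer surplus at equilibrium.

Equilibrium: 564 - 4P = -186 + 6P gives P* = 75, Q* = 264.
Demand choke price (Qd = 0): P = 141.
CS = ½(141 − 75)(264) = 8712.

Consumer surplus = 8712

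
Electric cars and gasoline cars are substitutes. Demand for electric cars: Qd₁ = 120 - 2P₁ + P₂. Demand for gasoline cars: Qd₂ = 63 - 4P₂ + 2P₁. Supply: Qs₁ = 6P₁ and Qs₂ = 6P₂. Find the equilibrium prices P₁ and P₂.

Market 1: 120 - 2P₁ + P₂ = 6P₁ → 8P₁ - P₂ = 120.
Market 2: 10P₂ - 2P₁ = 63.
Eliminating P₂: 10×(1) + 1×(2) gives 78P₁ = 1263, so P₁ = 421/26.
Back-substitute into (2): P₂ = (63 + 2×421/26) / 10 = 124/13.

P₁ = 421/26, P₂ = 124/13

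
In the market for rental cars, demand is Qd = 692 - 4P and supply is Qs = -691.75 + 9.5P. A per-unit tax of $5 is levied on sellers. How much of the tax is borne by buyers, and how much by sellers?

Pre-tax equilibrium: P* = 102.5, Q* = 282.
Tax on sellers shifts supply to Qs = -691.75 + 9.5(P − 5) = -739.25 + 9.5P.
692 - 4P = -739.25 + 9.5P gives buyer price Pb = 5725/54; sellers receive Ps = 5725/54 − 5 = 5455/54.
New quantity: Q = 692 − 4(5725/54) = 7234/27.
Buyer burden = 5725/54 − 102.5 = 95/27; seller burden = 102.5 − 5455/54 = 40/27.

Buyers bear 95/27, sellers bear 40/27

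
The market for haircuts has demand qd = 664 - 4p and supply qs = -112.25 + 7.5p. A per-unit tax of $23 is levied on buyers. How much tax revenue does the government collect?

Tax revenue = 7682

Pre-tax equilibrium: p* = 67.5, q* = 394.
Tax on buyers shifts demand to qd = 664 − 4(p + 23) = 572 - 4p.
572 - 4p = -112.25 + 7.5p gives seller price ps = 59.5; buyers pay pb = 59.5 + 23 = 82.5.
New quantity: q = 664 − 4(82.5) = 334.
Revenue = 23 × 334 = 7682.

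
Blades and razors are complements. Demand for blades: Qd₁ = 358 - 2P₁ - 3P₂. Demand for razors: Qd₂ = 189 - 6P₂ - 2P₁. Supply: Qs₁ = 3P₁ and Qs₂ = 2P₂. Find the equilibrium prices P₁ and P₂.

Market 1: 358 - 2P₁ - 3P₂ = 3P₁ → 5P₁ + 3P₂ = 358.
Market 2: 8P₂ + 2P₁ = 189.
Eliminating P₂: 8×(1) − 3×(2) gives 34P₁ = 2297, so P₁ = 2297/34.
Back-substitute into (2): P₂ = (189 − 2×2297/34) / 8 = 229/34.

P₁ = 2297/34, P₂ = 229/34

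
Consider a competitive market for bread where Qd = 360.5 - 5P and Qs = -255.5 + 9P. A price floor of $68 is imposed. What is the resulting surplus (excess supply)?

Equilibrium price would be P* = 44, so the floor at 68 binds.
At P = 68: Qd = 20.5, Qs = 356.5.
Surplus = 356.5 − 20.5 = 336.

Surplus = 336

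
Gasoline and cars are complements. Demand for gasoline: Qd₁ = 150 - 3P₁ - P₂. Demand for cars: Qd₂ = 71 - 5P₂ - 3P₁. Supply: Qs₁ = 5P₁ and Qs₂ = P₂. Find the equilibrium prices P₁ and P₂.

Market 1: 150 - 3P₁ - P₂ = 5P₁ → 8P₁ + P₂ = 150.
Market 2: 6P₂ + 3P₁ = 71.
Eliminating P₂: 6×(1) − 1×(2) gives 45P₁ = 829, so P₁ = 829/45.
Back-substitute into (2): P₂ = (71 − 3×829/45) / 6 = 118/45.

P₁ = 829/45, P₂ = 118/45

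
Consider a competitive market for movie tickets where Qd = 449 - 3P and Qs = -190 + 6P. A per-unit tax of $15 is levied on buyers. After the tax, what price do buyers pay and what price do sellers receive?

Pre-tax equilibrium: P* = 71, Q* = 236.
Tax on buyers shifts demand to Qd = 449 − 3(P + 15) = 404 - 3P.
404 - 3P = -190 + 6P gives seller price Ps = 66; buyers pay Pb = 66 + 15 = 81.
New quantity: Q = 449 − 3(81) = 206.

Buyers pay $81, sellers receive $66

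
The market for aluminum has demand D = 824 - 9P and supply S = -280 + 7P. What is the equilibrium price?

P* = 69

Set D = S: 824 - 9P = -280 + 7P.
1104 = 16P, so P* = 69.
Q* = 824 − 9(69) = 203.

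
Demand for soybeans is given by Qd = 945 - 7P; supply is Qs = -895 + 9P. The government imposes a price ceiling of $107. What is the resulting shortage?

Equilibrium price would be P* = 115, so the ceiling at 107 binds.
At P = 107: Qd = 945 − 7(107) = 196, Qs = -895 + 9(107) = 68.
Shortage = 196 − 68 = 128.

Shortage = 128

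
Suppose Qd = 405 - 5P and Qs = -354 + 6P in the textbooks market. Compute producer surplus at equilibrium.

Producer surplus = 300

Equilibrium: 405 - 5P = -354 + 6P gives P* = 69, Q* = 60.
Supply starts at P = 59 (where Qs = 0).
PS = ½(69 − 59)(60) = 300.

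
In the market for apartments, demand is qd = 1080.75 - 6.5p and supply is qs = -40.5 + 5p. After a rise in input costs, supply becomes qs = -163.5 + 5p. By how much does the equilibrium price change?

Original equilibrium: p* = 97.5, q* = 447.
New equilibrium: 1080.75 - 6.5p = -163.5 + 5p, so 1244.25 = 11.5p and p' = 4977/46; q' = 1080.75 − 6.5(4977/46) = 8682/23.
Change in price: 4977/46 − 97.5 = 246/23.

Δp = 246/23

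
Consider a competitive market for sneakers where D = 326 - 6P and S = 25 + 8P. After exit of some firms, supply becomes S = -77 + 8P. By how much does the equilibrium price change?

Original equilibrium: P* = 21.5, Q* = 197.
New equilibrium: 326 - 6P = -77 + 8P, so 403 = 14P and P' = 403/14; Q' = 326 − 6(403/14) = 1073/7.
Change in price: 403/14 − 21.5 = 51/7.

ΔP = 51/7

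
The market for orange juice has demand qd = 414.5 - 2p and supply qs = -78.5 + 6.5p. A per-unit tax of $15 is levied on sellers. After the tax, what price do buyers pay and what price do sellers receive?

Buyers pay 1181/17, sellers receive 926/17

Pre-tax equilibrium: p* = 58, q* = 298.5.
Tax on sellers shifts supply to qs = -78.5 + 6.5(p − 15) = -176 + 6.5p.
414.5 - 2p = -176 + 6.5p gives buyer price pb = 1181/17; sellers receive ps = 1181/17 − 15 = 926/17.
New quantity: q = 414.5 − 2(1181/17) = 9369/34.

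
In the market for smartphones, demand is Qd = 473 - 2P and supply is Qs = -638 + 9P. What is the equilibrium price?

P* = 101

Set Qd = Qs: 473 - 2P = -638 + 9P.
1111 = 11P, so P* = 101.
Q* = 473 − 2(101) = 271.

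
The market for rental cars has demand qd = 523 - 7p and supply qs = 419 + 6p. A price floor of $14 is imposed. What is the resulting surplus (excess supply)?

Equilibrium price would be p* = 8, so the floor at 14 binds.
At p = 14: qd = 425, qs = 503.
Surplus = 503 − 425 = 78.

Surplus = 78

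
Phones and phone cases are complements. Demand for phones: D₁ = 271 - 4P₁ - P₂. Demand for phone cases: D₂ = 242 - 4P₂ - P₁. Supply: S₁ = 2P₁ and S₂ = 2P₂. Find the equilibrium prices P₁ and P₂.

Market 1: 271 - 4P₁ - P₂ = 2P₁ → 6P₁ + P₂ = 271.
Market 2: 6P₂ + P₁ = 242.
Eliminating P₂: 6×(1) − 1×(2) gives 35P₁ = 1384, so P₁ = 1384/35.
Back-substitute into (2): P₂ = (242 − 1×1384/35) / 6 = 1181/35.

P₁ = 1384/35, P₂ = 1181/35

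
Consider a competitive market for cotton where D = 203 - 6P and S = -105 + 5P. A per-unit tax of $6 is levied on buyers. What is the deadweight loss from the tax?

Deadweight loss = 540/11

Pre-tax equilibrium: P* = 28, Q* = 35.
Tax on buyers shifts demand to D = 203 − 6(P + 6) = 167 - 6P.
167 - 6P = -105 + 5P gives seller price Ps = 272/11; buyers pay Pb = 272/11 + 6 = 338/11.
New quantity: Q = 203 − 6(338/11) = 205/11.
DWL = ½ × 6 × (35 − 205/11) = 540/11.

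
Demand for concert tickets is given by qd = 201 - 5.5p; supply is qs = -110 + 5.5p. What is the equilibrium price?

Set qd = qs: 201 - 5.5p = -110 + 5.5p.
311 = 11p, so p* = 311/11.
q* = 201 − 5.5(311/11) = 45.5.

p* = 311/11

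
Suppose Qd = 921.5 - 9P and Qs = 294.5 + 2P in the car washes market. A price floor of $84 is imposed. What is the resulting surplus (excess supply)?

Equilibrium price would be P* = 57, so the floor at 84 binds.
At P = 84: Qd = 165.5, Qs = 462.5.
Surplus = 462.5 − 165.5 = 297.

Surplus = 297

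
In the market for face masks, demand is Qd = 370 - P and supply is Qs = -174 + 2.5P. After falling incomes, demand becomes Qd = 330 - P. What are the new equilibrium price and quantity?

Original equilibrium: P* = 1088/7, Q* = 1502/7.
New equilibrium: 330 - P = -174 + 2.5P, so 504 = 3.5P and P' = 144; Q' = 330 − 1(144) = 186.

P' = 144, Q' = 186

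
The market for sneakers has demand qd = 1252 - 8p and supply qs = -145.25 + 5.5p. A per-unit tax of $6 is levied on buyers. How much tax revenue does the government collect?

Pre-tax equilibrium: p* = 103.5, q* = 424.
Tax on buyers shifts demand to qd = 1252 − 8(p + 6) = 1204 - 8p.
1204 - 8p = -145.25 + 5.5p gives seller price ps = 1799/18; buyers pay pb = 1799/18 + 6 = 1907/18.
New quantity: q = 1252 − 8(1907/18) = 3640/9.
Revenue = 6 × 3640/9 = 7280/3.

Tax revenue = 7280/3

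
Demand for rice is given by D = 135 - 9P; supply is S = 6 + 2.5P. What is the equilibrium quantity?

Q* = 783/23

Set D = S: 135 - 9P = 6 + 2.5P.
129 = 11.5P, so P* = 258/23.
Q* = 135 − 9(258/23) = 783/23.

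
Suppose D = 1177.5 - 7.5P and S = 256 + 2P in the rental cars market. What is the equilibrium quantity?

Set D = S: 1177.5 - 7.5P = 256 + 2P.
921.5 = 9.5P, so P* = 97.
Q* = 1177.5 − 7.5(97) = 450.

Q* = 450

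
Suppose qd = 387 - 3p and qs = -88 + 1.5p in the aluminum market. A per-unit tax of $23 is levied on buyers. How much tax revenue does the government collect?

Tax revenue = 3266/3

Pre-tax equilibrium: p* = 950/9, q* = 211/3.
Tax on buyers shifts demand to qd = 387 − 3(p + 23) = 318 - 3p.
318 - 3p = -88 + 1.5p gives seller price ps = 812/9; buyers pay pb = 812/9 + 23 = 1019/9.
New quantity: q = 387 − 3(1019/9) = 142/3.
Revenue = 23 × 142/3 = 3266/3.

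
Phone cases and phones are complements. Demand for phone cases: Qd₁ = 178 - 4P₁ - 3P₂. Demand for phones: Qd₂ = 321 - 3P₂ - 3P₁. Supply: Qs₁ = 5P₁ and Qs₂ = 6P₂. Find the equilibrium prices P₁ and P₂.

P₁ = 8.875, P₂ = 785/24

Market 1: 178 - 4P₁ - 3P₂ = 5P₁ → 9P₁ + 3P₂ = 178.
Market 2: 9P₂ + 3P₁ = 321.
Eliminating P₂: 9×(1) − 3×(2) gives 72P₁ = 639, so P₁ = 8.875.
Back-substitute into (2): P₂ = (321 − 3×8.875) / 9 = 785/24.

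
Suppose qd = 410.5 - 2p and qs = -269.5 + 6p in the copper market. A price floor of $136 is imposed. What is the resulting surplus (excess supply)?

Equilibrium price would be p* = 85, so the floor at 136 binds.
At p = 136: qd = 138.5, qs = 546.5.
Surplus = 546.5 − 138.5 = 408.

Surplus = 408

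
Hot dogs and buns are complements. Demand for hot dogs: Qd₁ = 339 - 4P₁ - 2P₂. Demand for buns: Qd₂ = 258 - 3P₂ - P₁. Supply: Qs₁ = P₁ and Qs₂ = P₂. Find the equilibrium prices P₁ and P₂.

Market 1: 339 - 4P₁ - 2P₂ = P₁ → 5P₁ + 2P₂ = 339.
Market 2: 4P₂ + P₁ = 258.
Eliminating P₂: 4×(1) − 2×(2) gives 18P₁ = 840, so P₁ = 140/3.
Back-substitute into (2): P₂ = (258 − 1×140/3) / 4 = 317/6.

P₁ = 140/3, P₂ = 317/6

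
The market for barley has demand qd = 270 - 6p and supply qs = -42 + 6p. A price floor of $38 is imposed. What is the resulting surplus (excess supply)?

Equilibrium price would be p* = 26, so the floor at 38 binds.
At p = 38: qd = 42, qs = 186.
Surplus = 186 − 42 = 144.

Surplus = 144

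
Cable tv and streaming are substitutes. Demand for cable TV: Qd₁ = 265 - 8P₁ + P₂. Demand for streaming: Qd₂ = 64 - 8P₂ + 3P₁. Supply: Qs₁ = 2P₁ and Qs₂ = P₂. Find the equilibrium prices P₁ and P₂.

P₁ = 2449/87, P₂ = 1435/87

Market 1: 265 - 8P₁ + P₂ = 2P₁ → 10P₁ - P₂ = 265.
Market 2: 9P₂ - 3P₁ = 64.
Eliminating P₂: 9×(1) + 1×(2) gives 87P₁ = 2449, so P₁ = 2449/87.
Back-substitute into (2): P₂ = (64 + 3×2449/87) / 9 = 1435/87.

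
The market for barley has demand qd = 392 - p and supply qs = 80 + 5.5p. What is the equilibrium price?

Set qd = qs: 392 - p = 80 + 5.5p.
312 = 6.5p, so p* = 48.
q* = 392 − 1(48) = 344.

p* = 48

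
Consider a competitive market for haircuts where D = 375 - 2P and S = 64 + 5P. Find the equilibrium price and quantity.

P* = 311/7, Q* = 2003/7

Set D = S: 375 - 2P = 64 + 5P.
311 = 7P, so P* = 311/7.
Q* = 375 − 2(311/7) = 2003/7.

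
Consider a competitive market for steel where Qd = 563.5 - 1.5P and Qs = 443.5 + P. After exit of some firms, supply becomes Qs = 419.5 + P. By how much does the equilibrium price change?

Original equilibrium: P* = 48, Q* = 491.5.
New equilibrium: 563.5 - 1.5P = 419.5 + P, so 144 = 2.5P and P' = 57.6; Q' = 563.5 − 1.5(57.6) = 477.1.
Change in price: 57.6 − 48 = 9.6.

ΔP = 9.6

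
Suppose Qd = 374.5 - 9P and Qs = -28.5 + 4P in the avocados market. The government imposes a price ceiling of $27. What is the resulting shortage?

Shortage = 52

Equilibrium price would be P* = 31, so the ceiling at 27 binds.
At P = 27: Qd = 374.5 − 9(27) = 131.5, Qs = -28.5 + 4(27) = 79.5.
Shortage = 131.5 − 79.5 = 52.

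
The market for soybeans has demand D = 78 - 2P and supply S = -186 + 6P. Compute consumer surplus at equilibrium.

Equilibrium: 78 - 2P = -186 + 6P gives P* = 33, Q* = 12.
Demand choke price (D = 0): P = 39.
CS = ½(39 − 33)(12) = 36.

Consumer surplus = 36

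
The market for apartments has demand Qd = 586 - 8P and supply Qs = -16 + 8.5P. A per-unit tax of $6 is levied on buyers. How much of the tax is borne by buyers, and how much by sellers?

Buyers bear 34/11, sellers bear 32/11

Pre-tax equilibrium: P* = 1204/33, Q* = 9706/33.
Tax on buyers shifts demand to Qd = 586 − 8(P + 6) = 538 - 8P.
538 - 8P = -16 + 8.5P gives seller price Ps = 1108/33; buyers pay Pb = 1108/33 + 6 = 1306/33.
New quantity: Q = 586 − 8(1306/33) = 8890/33.
Buyer burden = 1306/33 − 1204/33 = 34/11; seller burden = 1204/33 − 1108/33 = 32/11.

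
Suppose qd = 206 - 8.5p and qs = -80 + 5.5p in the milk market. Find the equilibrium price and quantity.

p* = 143/7, q* = 453/14

Set qd = qs: 206 - 8.5p = -80 + 5.5p.
286 = 14p, so p* = 143/7.
q* = 206 − 8.5(143/7) = 453/14.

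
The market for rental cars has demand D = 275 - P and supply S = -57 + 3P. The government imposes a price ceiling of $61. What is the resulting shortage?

Shortage = 88

Equilibrium price would be P* = 83, so the ceiling at 61 binds.
At P = 61: D = 275 − 1(61) = 214, S = -57 + 3(61) = 126.
Shortage = 214 − 126 = 88.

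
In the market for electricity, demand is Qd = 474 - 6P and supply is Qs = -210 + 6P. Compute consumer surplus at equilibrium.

Equilibrium: 474 - 6P = -210 + 6P gives P* = 57, Q* = 132.
Demand choke price (Qd = 0): P = 79.
CS = ½(79 − 57)(132) = 1452.

Consumer surplus = 1452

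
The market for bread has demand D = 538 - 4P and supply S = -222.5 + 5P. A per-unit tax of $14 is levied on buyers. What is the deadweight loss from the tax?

Pre-tax equilibrium: P* = 84.5, Q* = 200.
Tax on buyers shifts demand to D = 538 − 4(P + 14) = 482 - 4P.
482 - 4P = -222.5 + 5P gives seller price Ps = 1409/18; buyers pay Pb = 1409/18 + 14 = 1661/18.
New quantity: Q = 538 − 4(1661/18) = 1520/9.
DWL = ½ × 14 × (200 − 1520/9) = 1960/9.

Deadweight loss = 1960/9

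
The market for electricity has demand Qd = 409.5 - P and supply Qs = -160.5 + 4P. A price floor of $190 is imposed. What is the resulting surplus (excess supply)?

Equilibrium price would be P* = 114, so the floor at 190 binds.
At P = 190: Qd = 219.5, Qs = 599.5.
Surplus = 599.5 − 219.5 = 380.

Surplus = 380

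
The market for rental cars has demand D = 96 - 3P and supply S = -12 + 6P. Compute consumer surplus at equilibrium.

Consumer surplus = 600

Equilibrium: 96 - 3P = -12 + 6P gives P* = 12, Q* = 60.
Demand choke price (D = 0): P = 32.
CS = ½(32 − 12)(60) = 600.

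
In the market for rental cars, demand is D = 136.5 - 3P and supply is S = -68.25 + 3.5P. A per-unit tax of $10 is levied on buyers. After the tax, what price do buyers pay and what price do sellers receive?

Pre-tax equilibrium: P* = 31.5, Q* = 42.
Tax on buyers shifts demand to D = 136.5 − 3(P + 10) = 106.5 - 3P.
106.5 - 3P = -68.25 + 3.5P gives seller price Ps = 699/26; buyers pay Pb = 699/26 + 10 = 959/26.
New quantity: Q = 136.5 − 3(959/26) = 336/13.

Buyers pay 959/26, sellers receive 699/26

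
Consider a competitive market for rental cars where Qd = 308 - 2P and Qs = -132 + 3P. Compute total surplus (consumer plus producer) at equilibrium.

Total surplus = 7260

Equilibrium: 308 - 2P = -132 + 3P gives P* = 88, Q* = 132.
Demand choke price: P = 154; supply starts at P = 44.
CS = ½(154 − 88)(132) = 4356; PS = ½(88 − 44)(132) = 2904.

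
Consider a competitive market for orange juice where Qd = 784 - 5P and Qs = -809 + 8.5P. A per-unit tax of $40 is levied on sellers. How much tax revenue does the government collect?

Pre-tax equilibrium: P* = 118, Q* = 194.
Tax on sellers shifts supply to Qs = -809 + 8.5(P − 40) = -1149 + 8.5P.
784 - 5P = -1149 + 8.5P gives buyer price Pb = 3866/27; sellers receive Ps = 3866/27 − 40 = 2786/27.
New quantity: Q = 784 − 5(3866/27) = 1838/27.
Revenue = 40 × 1838/27 = 73520/27.

Tax revenue = 73520/27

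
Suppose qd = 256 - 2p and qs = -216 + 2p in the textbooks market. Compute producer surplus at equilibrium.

Equilibrium: 256 - 2p = -216 + 2p gives p* = 118, q* = 20.
Supply starts at p = 108 (where qs = 0).
PS = ½(118 − 108)(20) = 100.

Producer surplus = 100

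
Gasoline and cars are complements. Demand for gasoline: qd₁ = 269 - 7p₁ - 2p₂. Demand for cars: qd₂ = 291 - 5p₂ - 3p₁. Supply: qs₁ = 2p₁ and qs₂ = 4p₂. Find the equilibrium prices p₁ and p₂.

Market 1: 269 - 7p₁ - 2p₂ = 2p₁ → 9p₁ + 2p₂ = 269.
Market 2: 9p₂ + 3p₁ = 291.
Eliminating p₂: 9×(1) − 2×(2) gives 75p₁ = 1839, so p₁ = 24.52.
Back-substitute into (2): p₂ = (291 − 3×24.52) / 9 = 24.16.

p₁ = 24.52, p₂ = 24.16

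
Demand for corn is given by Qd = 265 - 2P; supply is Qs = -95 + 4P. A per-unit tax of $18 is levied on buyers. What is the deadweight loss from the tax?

Deadweight loss = 216

Pre-tax equilibrium: P* = 60, Q* = 145.
Tax on buyers shifts demand to Qd = 265 − 2(P + 18) = 229 - 2P.
229 - 2P = -95 + 4P gives seller price Ps = 54; buyers pay Pb = 54 + 18 = 72.
New quantity: Q = 265 − 2(72) = 121.
DWL = ½ × 18 × (145 − 121) = 216.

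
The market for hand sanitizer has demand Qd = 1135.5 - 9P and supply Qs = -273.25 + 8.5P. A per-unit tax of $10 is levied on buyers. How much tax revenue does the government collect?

Pre-tax equilibrium: P* = 80.5, Q* = 411.
Tax on buyers shifts demand to Qd = 1135.5 − 9(P + 10) = 1045.5 - 9P.
1045.5 - 9P = -273.25 + 8.5P gives seller price Ps = 1055/14; buyers pay Pb = 1055/14 + 10 = 1195/14.
New quantity: Q = 1135.5 − 9(1195/14) = 2571/7.
Revenue = 10 × 2571/7 = 25710/7.

Tax revenue = 25710/7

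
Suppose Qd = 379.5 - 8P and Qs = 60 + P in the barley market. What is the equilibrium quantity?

Set Qd = Qs: 379.5 - 8P = 60 + P.
319.5 = 9P, so P* = 35.5.
Q* = 379.5 − 8(35.5) = 95.5.

Q* = 95.5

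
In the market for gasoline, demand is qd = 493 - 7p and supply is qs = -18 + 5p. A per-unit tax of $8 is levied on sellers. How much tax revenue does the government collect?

Pre-tax equilibrium: p* = 511/12, q* = 2339/12.
Tax on sellers shifts supply to qs = -18 + 5(p − 8) = -58 + 5p.
493 - 7p = -58 + 5p gives buyer price pb = 551/12; sellers receive ps = 551/12 − 8 = 455/12.
New quantity: q = 493 − 7(551/12) = 2059/12.
Revenue = 8 × 2059/12 = 4118/3.

Tax revenue = 4118/3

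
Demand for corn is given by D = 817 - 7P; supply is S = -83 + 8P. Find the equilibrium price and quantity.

P* = 60, Q* = 397

Set D = S: 817 - 7P = -83 + 8P.
900 = 15P, so P* = 60.
Q* = 817 − 7(60) = 397.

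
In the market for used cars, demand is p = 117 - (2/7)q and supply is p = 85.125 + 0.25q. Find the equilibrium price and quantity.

Set the two price expressions equal: 117 - (2/7)q = 85.125 + 0.25q.
31.875 = (15/28)q, so q* = 59.5.
p* = 117 − (2/7)(59.5) = 100.

p* = 100, q* = 59.5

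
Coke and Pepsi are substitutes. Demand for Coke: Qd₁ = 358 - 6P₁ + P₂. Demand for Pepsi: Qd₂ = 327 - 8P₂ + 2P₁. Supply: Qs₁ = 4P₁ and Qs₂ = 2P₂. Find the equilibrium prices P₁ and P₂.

Market 1: 358 - 6P₁ + P₂ = 4P₁ → 10P₁ - P₂ = 358.
Market 2: 10P₂ - 2P₁ = 327.
Eliminating P₂: 10×(1) + 1×(2) gives 98P₁ = 3907, so P₁ = 3907/98.
Back-substitute into (2): P₂ = (327 + 2×3907/98) / 10 = 1993/49.

P₁ = 3907/98, P₂ = 1993/49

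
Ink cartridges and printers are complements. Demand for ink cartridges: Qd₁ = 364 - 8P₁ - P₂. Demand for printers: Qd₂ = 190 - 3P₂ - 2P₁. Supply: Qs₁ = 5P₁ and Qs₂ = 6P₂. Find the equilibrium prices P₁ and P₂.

P₁ = 3086/115, P₂ = 1742/115

Market 1: 364 - 8P₁ - P₂ = 5P₁ → 13P₁ + P₂ = 364.
Market 2: 9P₂ + 2P₁ = 190.
Eliminating P₂: 9×(1) − 1×(2) gives 115P₁ = 3086, so P₁ = 3086/115.
Back-substitute into (2): P₂ = (190 − 2×3086/115) / 9 = 1742/115.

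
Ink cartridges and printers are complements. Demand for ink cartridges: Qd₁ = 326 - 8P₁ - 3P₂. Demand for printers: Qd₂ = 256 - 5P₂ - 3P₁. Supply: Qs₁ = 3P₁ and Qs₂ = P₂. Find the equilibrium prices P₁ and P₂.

P₁ = 396/19, P₂ = 1838/57

Market 1: 326 - 8P₁ - 3P₂ = 3P₁ → 11P₁ + 3P₂ = 326.
Market 2: 6P₂ + 3P₁ = 256.
Eliminating P₂: 6×(1) − 3×(2) gives 57P₁ = 1188, so P₁ = 396/19.
Back-substitute into (2): P₂ = (256 − 3×396/19) / 6 = 1838/57.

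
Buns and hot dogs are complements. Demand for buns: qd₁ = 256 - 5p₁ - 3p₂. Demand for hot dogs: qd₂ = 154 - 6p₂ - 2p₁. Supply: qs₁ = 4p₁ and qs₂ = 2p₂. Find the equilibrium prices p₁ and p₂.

Market 1: 256 - 5p₁ - 3p₂ = 4p₁ → 9p₁ + 3p₂ = 256.
Market 2: 8p₂ + 2p₁ = 154.
Eliminating p₂: 8×(1) − 3×(2) gives 66p₁ = 1586, so p₁ = 793/33.
Back-substitute into (2): p₂ = (154 − 2×793/33) / 8 = 437/33.

p₁ = 793/33, p₂ = 437/33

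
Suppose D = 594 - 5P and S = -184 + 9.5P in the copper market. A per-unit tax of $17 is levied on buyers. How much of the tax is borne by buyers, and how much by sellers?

Pre-tax equilibrium: P* = 1556/29, Q* = 9446/29.
Tax on buyers shifts demand to D = 594 − 5(P + 17) = 509 - 5P.
509 - 5P = -184 + 9.5P gives seller price Ps = 1386/29; buyers pay Pb = 1386/29 + 17 = 1879/29.
New quantity: Q = 594 − 5(1879/29) = 7831/29.
Buyer burden = 1879/29 − 1556/29 = 323/29; seller burden = 1556/29 − 1386/29 = 170/29.

Buyers bear 323/29, sellers bear 170/29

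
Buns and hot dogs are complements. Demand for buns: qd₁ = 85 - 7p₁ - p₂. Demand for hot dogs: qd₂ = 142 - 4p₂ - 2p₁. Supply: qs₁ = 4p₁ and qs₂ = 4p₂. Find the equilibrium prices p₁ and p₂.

Market 1: 85 - 7p₁ - p₂ = 4p₁ → 11p₁ + p₂ = 85.
Market 2: 8p₂ + 2p₁ = 142.
Eliminating p₂: 8×(1) − 1×(2) gives 86p₁ = 538, so p₁ = 269/43.
Back-substitute into (2): p₂ = (142 − 2×269/43) / 8 = 696/43.

p₁ = 269/43, p₂ = 696/43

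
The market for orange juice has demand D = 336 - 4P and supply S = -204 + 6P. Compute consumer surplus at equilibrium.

Consumer surplus = 1800

Equilibrium: 336 - 4P = -204 + 6P gives P* = 54, Q* = 120.
Demand choke price (D = 0): P = 84.
CS = ½(84 − 54)(120) = 1800.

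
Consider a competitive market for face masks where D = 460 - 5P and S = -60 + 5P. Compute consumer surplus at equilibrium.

Equilibrium: 460 - 5P = -60 + 5P gives P* = 52, Q* = 200.
Demand choke price (D = 0): P = 92.
CS = ½(92 − 52)(200) = 4000.

Consumer surplus = 4000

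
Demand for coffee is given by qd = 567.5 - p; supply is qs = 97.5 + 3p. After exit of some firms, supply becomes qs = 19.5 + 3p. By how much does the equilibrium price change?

Δp = 19.5

Original equilibrium: p* = 117.5, q* = 450.
New equilibrium: 567.5 - p = 19.5 + 3p, so 548 = 4p and p' = 137; q' = 567.5 − 1(137) = 430.5.
Change in price: 137 − 117.5 = 19.5.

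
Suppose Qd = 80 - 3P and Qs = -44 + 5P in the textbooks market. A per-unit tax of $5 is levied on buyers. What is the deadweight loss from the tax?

Deadweight loss = 23.4375

Pre-tax equilibrium: P* = 15.5, Q* = 33.5.
Tax on buyers shifts demand to Qd = 80 − 3(P + 5) = 65 - 3P.
65 - 3P = -44 + 5P gives seller price Ps = 13.625; buyers pay Pb = 13.625 + 5 = 18.625.
New quantity: Q = 80 − 3(18.625) = 24.125.
DWL = ½ × 5 × (33.5 − 24.125) = 23.4375.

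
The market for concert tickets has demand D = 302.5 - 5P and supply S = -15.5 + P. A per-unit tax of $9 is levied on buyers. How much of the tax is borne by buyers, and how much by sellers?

Pre-tax equilibrium: P* = 53, Q* = 37.5.
Tax on buyers shifts demand to D = 302.5 − 5(P + 9) = 257.5 - 5P.
257.5 - 5P = -15.5 + P gives seller price Ps = 45.5; buyers pay Pb = 45.5 + 9 = 54.5.
New quantity: Q = 302.5 − 5(54.5) = 30.
Buyer burden = 54.5 − 53 = 1.5; seller burden = 53 − 45.5 = 7.5.

Buyers bear $1.5, sellers bear $7.5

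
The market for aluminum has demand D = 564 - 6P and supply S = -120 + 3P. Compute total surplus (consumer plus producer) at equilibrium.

Equilibrium: 564 - 6P = -120 + 3P gives P* = 76, Q* = 108.
Demand choke price: P = 94; supply starts at P = 40.
CS = ½(94 − 76)(108) = 972; PS = ½(76 − 40)(108) = 1944.

Total surplus = 2916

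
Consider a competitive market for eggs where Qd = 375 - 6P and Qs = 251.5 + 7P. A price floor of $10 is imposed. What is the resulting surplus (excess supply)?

Equilibrium price would be P* = 9.5, so the floor at 10 binds.
At P = 10: Qd = 315, Qs = 321.5.
Surplus = 321.5 − 315 = 6.5.

Surplus = 6.5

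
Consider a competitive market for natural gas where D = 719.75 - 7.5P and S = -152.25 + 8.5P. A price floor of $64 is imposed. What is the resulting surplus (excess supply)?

Equilibrium price would be P* = 54.5, so the floor at 64 binds.
At P = 64: D = 239.75, S = 391.75.
Surplus = 391.75 − 239.75 = 152.

Surplus = 152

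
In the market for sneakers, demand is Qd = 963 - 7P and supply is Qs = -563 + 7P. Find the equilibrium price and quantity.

Set Qd = Qs: 963 - 7P = -563 + 7P.
1526 = 14P, so P* = 109.
Q* = 963 − 7(109) = 200.

P* = 109, Q* = 200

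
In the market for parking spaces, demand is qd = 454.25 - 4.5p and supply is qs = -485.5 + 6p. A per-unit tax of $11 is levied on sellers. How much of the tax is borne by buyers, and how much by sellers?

Pre-tax equilibrium: p* = 89.5, q* = 51.5.
Tax on sellers shifts supply to qs = -485.5 + 6(p − 11) = -551.5 + 6p.
454.25 - 4.5p = -551.5 + 6p gives buyer price pb = 1341/14; sellers receive ps = 1341/14 − 11 = 1187/14.
New quantity: q = 454.25 − 4.5(1341/14) = 325/14.
Buyer burden = 1341/14 − 89.5 = 44/7; seller burden = 89.5 − 1187/14 = 33/7.

Buyers bear 44/7, sellers bear 33/7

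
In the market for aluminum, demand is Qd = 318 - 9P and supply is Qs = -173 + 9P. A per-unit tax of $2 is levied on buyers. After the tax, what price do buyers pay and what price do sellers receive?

Buyers pay 509/18, sellers receive 473/18

Pre-tax equilibrium: P* = 491/18, Q* = 72.5.
Tax on buyers shifts demand to Qd = 318 − 9(P + 2) = 300 - 9P.
300 - 9P = -173 + 9P gives seller price Ps = 473/18; buyers pay Pb = 473/18 + 2 = 509/18.
New quantity: Q = 318 − 9(509/18) = 63.5.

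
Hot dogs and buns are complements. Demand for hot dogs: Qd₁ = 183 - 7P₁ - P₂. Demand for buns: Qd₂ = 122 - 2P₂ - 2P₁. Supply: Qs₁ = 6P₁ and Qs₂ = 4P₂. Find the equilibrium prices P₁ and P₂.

Market 1: 183 - 7P₁ - P₂ = 6P₁ → 13P₁ + P₂ = 183.
Market 2: 6P₂ + 2P₁ = 122.
Eliminating P₂: 6×(1) − 1×(2) gives 76P₁ = 976, so P₁ = 244/19.
Back-substitute into (2): P₂ = (122 − 2×244/19) / 6 = 305/19.

P₁ = 244/19, P₂ = 305/19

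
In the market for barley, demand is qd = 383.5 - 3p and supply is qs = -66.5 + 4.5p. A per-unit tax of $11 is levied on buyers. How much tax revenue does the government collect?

Tax revenue = 2020.7

Pre-tax equilibrium: p* = 60, q* = 203.5.
Tax on buyers shifts demand to qd = 383.5 − 3(p + 11) = 350.5 - 3p.
350.5 - 3p = -66.5 + 4.5p gives seller price ps = 55.6; buyers pay pb = 55.6 + 11 = 66.6.
New quantity: q = 383.5 − 3(66.6) = 183.7.
Revenue = 11 × 183.7 = 2020.7.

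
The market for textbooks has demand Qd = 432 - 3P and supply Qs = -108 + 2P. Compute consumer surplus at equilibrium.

Equilibrium: 432 - 3P = -108 + 2P gives P* = 108, Q* = 108.
Demand choke price (Qd = 0): P = 144.
CS = ½(144 − 108)(108) = 1944.

Consumer surplus = 1944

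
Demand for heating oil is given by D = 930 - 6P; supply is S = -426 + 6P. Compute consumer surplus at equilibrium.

Consumer surplus = 5292

Equilibrium: 930 - 6P = -426 + 6P gives P* = 113, Q* = 252.
Demand choke price (D = 0): P = 155.
CS = ½(155 − 113)(252) = 5292.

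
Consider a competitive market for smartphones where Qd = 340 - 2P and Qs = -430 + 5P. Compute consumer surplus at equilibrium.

Equilibrium: 340 - 2P = -430 + 5P gives P* = 110, Q* = 120.
Demand choke price (Qd = 0): P = 170.
CS = ½(170 − 110)(120) = 3600.

Consumer surplus = 3600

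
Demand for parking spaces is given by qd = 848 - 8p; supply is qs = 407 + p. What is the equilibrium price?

p* = 49

Set qd = qs: 848 - 8p = 407 + p.
441 = 9p, so p* = 49.
q* = 848 − 8(49) = 456.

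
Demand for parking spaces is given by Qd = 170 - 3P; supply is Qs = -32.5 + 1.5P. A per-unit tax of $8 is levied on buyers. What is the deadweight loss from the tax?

Deadweight loss = 32

Pre-tax equilibrium: P* = 45, Q* = 35.
Tax on buyers shifts demand to Qd = 170 − 3(P + 8) = 146 - 3P.
146 - 3P = -32.5 + 1.5P gives seller price Ps = 119/3; buyers pay Pb = 119/3 + 8 = 143/3.
New quantity: Q = 170 − 3(143/3) = 27.
DWL = ½ × 8 × (35 − 27) = 32.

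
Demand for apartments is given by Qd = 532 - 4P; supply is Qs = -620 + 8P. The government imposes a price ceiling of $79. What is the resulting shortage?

Shortage = 204

Equilibrium price would be P* = 96, so the ceiling at 79 binds.
At P = 79: Qd = 532 − 4(79) = 216, Qs = -620 + 8(79) = 12.
Shortage = 216 − 12 = 204.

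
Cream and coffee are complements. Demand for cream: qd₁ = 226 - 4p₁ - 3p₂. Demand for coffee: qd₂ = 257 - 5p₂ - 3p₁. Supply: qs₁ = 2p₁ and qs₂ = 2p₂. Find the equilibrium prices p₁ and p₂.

Market 1: 226 - 4p₁ - 3p₂ = 2p₁ → 6p₁ + 3p₂ = 226.
Market 2: 7p₂ + 3p₁ = 257.
Eliminating p₂: 7×(1) − 3×(2) gives 33p₁ = 811, so p₁ = 811/33.
Back-substitute into (2): p₂ = (257 − 3×811/33) / 7 = 288/11.

p₁ = 811/33, p₂ = 288/11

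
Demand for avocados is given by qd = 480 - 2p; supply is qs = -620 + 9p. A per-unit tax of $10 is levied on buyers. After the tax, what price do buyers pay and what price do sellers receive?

Buyers pay 1190/11, sellers receive 1080/11

Pre-tax equilibrium: p* = 100, q* = 280.
Tax on buyers shifts demand to qd = 480 − 2(p + 10) = 460 - 2p.
460 - 2p = -620 + 9p gives seller price ps = 1080/11; buyers pay pb = 1080/11 + 10 = 1190/11.
New quantity: q = 480 − 2(1190/11) = 2900/11.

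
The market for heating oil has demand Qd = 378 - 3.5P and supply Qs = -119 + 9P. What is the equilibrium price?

P* = 39.76

Set Qd = Qs: 378 - 3.5P = -119 + 9P.
497 = 12.5P, so P* = 39.76.
Q* = 378 − 3.5(39.76) = 238.84.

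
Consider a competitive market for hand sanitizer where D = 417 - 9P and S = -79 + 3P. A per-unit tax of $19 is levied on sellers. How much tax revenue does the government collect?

Pre-tax equilibrium: P* = 124/3, Q* = 45.
Tax on sellers shifts supply to S = -79 + 3(P − 19) = -136 + 3P.
417 - 9P = -136 + 3P gives buyer price Pb = 553/12; sellers receive Ps = 553/12 − 19 = 325/12.
New quantity: Q = 417 − 9(553/12) = 2.25.
Revenue = 19 × 2.25 = 42.75.

Tax revenue = 42.75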